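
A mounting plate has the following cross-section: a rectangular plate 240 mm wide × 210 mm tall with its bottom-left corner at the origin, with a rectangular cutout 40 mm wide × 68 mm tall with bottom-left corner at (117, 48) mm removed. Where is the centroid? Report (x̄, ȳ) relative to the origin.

x̄ = 119.03 mm, ȳ = 106.31 mm

plate: A = 240 × 210 = 50400.00, centroid at (120.00, 105.00).
hole: A = −(40 × 68) = -2720.00, centroid at (137.00, 82.00).
ΣA = 47680.00 mm²
ΣAx̄ = (50400.00)(120.00) + (-2720.00)(137.00) = 5675360.00 mm³
ΣAȳ = (50400.00)(105.00) + (-2720.00)(82.00) = 5068960.00 mm³
x̄ = 5675360.00 / 47680.00 = 119.03 mm
ȳ = 5068960.00 / 47680.00 = 106.31 mm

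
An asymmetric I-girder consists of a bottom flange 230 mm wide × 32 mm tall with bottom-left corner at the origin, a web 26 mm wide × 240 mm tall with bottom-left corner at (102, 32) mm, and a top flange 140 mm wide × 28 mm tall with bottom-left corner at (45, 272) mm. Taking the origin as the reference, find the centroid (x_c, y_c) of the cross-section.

x_c = 115.00 mm, y_c = 124.85 mm

Part | A | x̄ᵢ | ȳᵢ | A·x̄ᵢ | A·ȳᵢ
bottom flange | 7360.00 | 115.00 | 16.00 | 846400.00 | 117760.00
web | 6240.00 | 115.00 | 152.00 | 717600.00 | 948480.00
top flange | 3920.00 | 115.00 | 286.00 | 450800.00 | 1121120.00
Σ | 17520.00 |  |  | 2014800.00 | 2187360.00
x_c = 2014800.00 / 17520.00 = 115.00 mm
y_c = 2187360.00 / 17520.00 = 124.85 mm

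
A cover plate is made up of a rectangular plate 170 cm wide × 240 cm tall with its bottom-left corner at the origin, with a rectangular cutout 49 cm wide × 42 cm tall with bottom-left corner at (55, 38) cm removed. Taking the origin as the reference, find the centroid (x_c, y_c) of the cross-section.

x_c = 85.29 cm, y_c = 123.24 cm

plate: A = 170 × 240 = 40800.00, centroid at (85.00, 120.00).
hole: A = −(49 × 42) = -2058.00, centroid at (79.50, 59.00).
ΣA = 38742.00 cm², ΣAx_c = 3304389.00 cm³, ΣAy_c = 4774578.00 cm³.
x_c = 3304389.00/38742.00 = 85.29 cm; y_c = 4774578.00/38742.00 = 123.24 cm.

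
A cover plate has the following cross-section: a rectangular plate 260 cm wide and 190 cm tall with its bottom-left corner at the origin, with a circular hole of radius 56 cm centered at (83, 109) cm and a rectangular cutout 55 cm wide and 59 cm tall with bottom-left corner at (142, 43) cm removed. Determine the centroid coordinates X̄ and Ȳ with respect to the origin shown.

X̄ = 139.22 cm, Ȳ = 93.21 cm

plate: A = 260 × 190 = 49400.00, centroid at (130.00, 95.00).
hole 1: A = −π·56² = -9852.03, centroid at (83.00, 109.00).
hole 2: A = −(55 × 59) = -3245.00, centroid at (169.50, 72.50).
ΣA = 36302.97 cm²
ΣAX̄ = (49400.00)(130.00) + (-9852.03)(83.00) + (-3245.00)(169.50) = 5054253.63 cm³
ΣAȲ = (49400.00)(95.00) + (-9852.03)(109.00) + (-3245.00)(72.50) = 3383865.73 cm³
X̄ = 5054253.63 / 36302.97 = 139.22 cm
Ȳ = 3383865.73 / 36302.97 = 93.21 cm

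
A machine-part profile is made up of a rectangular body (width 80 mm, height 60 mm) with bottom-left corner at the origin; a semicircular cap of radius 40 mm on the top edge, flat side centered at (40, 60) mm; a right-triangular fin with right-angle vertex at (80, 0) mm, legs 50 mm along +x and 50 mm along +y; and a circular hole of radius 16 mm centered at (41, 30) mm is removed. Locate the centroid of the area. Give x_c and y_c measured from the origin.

Part | A | x̄ᵢ | ȳᵢ | A·x̄ᵢ | A·ȳᵢ
rectangular body | 4800.00 | 40.00 | 30.00 | 192000.00 | 144000.00
semicircular top | 2513.27 | 40.00 | 76.98 | 100530.96 | 193463.11
triangular fin | 1250.00 | 96.67 | 16.67 | 120833.33 | 20833.33
hole | -804.25 | 41.00 | 30.00 | -32974.16 | -24127.43
Σ | 7759.03 |  |  | 380390.14 | 334169.02
x_c = 380390.14 / 7759.03 = 49.03 mm
y_c = 334169.02 / 7759.03 = 43.07 mm

x_c = 49.03 mm, y_c = 43.07 mm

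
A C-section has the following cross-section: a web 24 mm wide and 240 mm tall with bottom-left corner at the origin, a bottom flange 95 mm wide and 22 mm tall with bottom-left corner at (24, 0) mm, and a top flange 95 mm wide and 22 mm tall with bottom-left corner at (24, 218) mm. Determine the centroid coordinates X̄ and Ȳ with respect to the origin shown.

X̄ = 37.02 mm, Ȳ = 120.00 mm

web: A = 24 × 240 = 5760.00, centroid at (12.00, 120.00).
bottom flange: A = 95 × 22 = 2090.00, centroid at (71.50, 11.00).
top flange: A = 95 × 22 = 2090.00, centroid at (71.50, 229.00).
ΣA = 9940.00 mm², ΣAX̄ = 367990.00 mm³, ΣAȲ = 1192800.00 mm³.
X̄ = 367990.00/9940.00 = 37.02 mm; Ȳ = 1192800.00/9940.00 = 120.00 mm.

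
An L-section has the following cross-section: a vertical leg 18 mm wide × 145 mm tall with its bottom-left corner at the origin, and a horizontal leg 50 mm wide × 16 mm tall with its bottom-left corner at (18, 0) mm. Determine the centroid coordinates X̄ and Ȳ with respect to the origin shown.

vertical leg: A = 18 × 145 = 2610.00, centroid at (9.00, 72.50).
horizontal leg: A = 50 × 16 = 800.00, centroid at (43.00, 8.00).
ΣA = 3410.00 mm²
ΣAX̄ = (2610.00)(9.00) + (800.00)(43.00) = 57890.00 mm³
ΣAȲ = (2610.00)(72.50) + (800.00)(8.00) = 195625.00 mm³
X̄ = 57890.00 / 3410.00 = 16.98 mm
Ȳ = 195625.00 / 3410.00 = 57.37 mm

X̄ = 16.98 mm, Ȳ = 57.37 mm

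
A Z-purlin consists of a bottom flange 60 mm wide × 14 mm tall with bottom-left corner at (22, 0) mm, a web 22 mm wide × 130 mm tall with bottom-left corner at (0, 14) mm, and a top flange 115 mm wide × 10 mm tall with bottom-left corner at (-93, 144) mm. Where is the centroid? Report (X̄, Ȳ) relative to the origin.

Part | A | x̄ᵢ | ȳᵢ | A·x̄ᵢ | A·ȳᵢ
bottom flange | 840.00 | 52.00 | 7.00 | 43680.00 | 5880.00
web | 2860.00 | 11.00 | 79.00 | 31460.00 | 225940.00
top flange | 1150.00 | -35.50 | 149.00 | -40825.00 | 171350.00
Σ | 4850.00 |  |  | 34315.00 | 403170.00
X̄ = 34315.00 / 4850.00 = 7.08 mm
Ȳ = 403170.00 / 4850.00 = 83.13 mm

X̄ = 7.08 mm, Ȳ = 83.13 mm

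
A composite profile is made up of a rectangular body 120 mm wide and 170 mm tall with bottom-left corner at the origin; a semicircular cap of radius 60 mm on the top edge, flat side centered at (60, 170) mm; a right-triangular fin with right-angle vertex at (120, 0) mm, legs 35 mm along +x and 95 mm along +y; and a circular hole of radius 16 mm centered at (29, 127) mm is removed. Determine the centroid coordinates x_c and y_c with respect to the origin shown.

x_c = 65.35 mm, y_c = 103.66 mm

rectangular body: A = 120 × 170 = 20400.00, centroid at (60.00, 85.00).
semicircular top: A = ½π·60² = 5654.87, centroid at (60.00, 195.46).
triangular fin: A = ½·35·95 = 1662.50, centroid at (131.67, 31.67).
hole: A = −π·16² = -804.25, centroid at (29.00, 127.00).
ΣA = 26913.12 mm²
ΣAx_c = (20400.00)(60.00) + (5654.87)(60.00) + (1662.50)(131.67) + (-804.25)(29.00) = 1758864.66 mm³
ΣAy_c = (20400.00)(85.00) + (5654.87)(195.46) + (1662.50)(31.67) + (-804.25)(127.00) = 2789833.72 mm³
x_c = 1758864.66 / 26913.12 = 65.35 mm
y_c = 2789833.72 / 26913.12 = 103.66 mm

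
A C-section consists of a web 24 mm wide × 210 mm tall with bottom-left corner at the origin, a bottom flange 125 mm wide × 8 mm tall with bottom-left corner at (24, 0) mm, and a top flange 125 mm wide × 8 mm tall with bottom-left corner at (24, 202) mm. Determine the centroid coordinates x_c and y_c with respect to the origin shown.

web: A = 24 × 210 = 5040.00, centroid at (12.00, 105.00).
bottom flange: A = 125 × 8 = 1000.00, centroid at (86.50, 4.00).
top flange: A = 125 × 8 = 1000.00, centroid at (86.50, 206.00).
ΣA = 7040.00 mm²
ΣAx_c = (5040.00)(12.00) + (1000.00)(86.50) + (1000.00)(86.50) = 233480.00 mm³
ΣAy_c = (5040.00)(105.00) + (1000.00)(4.00) + (1000.00)(206.00) = 739200.00 mm³
x_c = 233480.00 / 7040.00 = 33.16 mm
y_c = 739200.00 / 7040.00 = 105.00 mm

x_c = 33.16 mm, y_c = 105.00 mm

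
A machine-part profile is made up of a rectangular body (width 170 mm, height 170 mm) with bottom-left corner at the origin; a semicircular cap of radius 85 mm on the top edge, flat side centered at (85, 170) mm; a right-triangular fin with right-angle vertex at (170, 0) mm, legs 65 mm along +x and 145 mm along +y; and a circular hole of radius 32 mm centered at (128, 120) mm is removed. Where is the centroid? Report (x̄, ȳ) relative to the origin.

x̄ = 93.73 mm, ȳ = 111.08 mm

rectangular body: A = 170 × 170 = 28900.00, centroid at (85.00, 85.00).
semicircular top: A = ½π·85² = 11349.00, centroid at (85.00, 206.08).
triangular fin: A = ½·65·145 = 4712.50, centroid at (191.67, 48.33).
hole: A = −π·32² = -3216.99, centroid at (128.00, 120.00).
ΣA = 41744.51 mm², ΣAx̄ = 3912619.63 mm³, ΣAȳ = 4636979.18 mm³.
x̄ = 3912619.63/41744.51 = 93.73 mm; ȳ = 4636979.18/41744.51 = 111.08 mm.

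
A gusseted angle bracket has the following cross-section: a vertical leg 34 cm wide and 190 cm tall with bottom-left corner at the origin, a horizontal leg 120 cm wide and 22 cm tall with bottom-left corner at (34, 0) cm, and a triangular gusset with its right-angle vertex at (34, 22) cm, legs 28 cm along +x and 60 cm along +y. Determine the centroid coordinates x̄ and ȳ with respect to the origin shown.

Part | A | x̄ᵢ | ȳᵢ | A·x̄ᵢ | A·ȳᵢ
vertical leg | 6460.00 | 17.00 | 95.00 | 109820.00 | 613700.00
horizontal leg | 2640.00 | 94.00 | 11.00 | 248160.00 | 29040.00
gusset | 840.00 | 43.33 | 42.00 | 36400.00 | 35280.00
Σ | 9940.00 |  |  | 394380.00 | 678020.00
x̄ = 394380.00 / 9940.00 = 39.68 cm
ȳ = 678020.00 / 9940.00 = 68.21 cm

x̄ = 39.68 cm, ȳ = 68.21 cm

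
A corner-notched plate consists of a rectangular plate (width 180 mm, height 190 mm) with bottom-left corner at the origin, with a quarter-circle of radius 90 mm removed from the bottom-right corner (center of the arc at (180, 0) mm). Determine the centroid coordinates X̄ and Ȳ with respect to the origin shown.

plate: A = 180 × 190 = 34200.00, centroid at (90.00, 95.00).
removed quarter-circle: A = −¼π·90² = -6361.73, centroid at (141.80, 38.20).
ΣA = 27838.27 mm², ΣAX̄ = 2175889.48 mm³, ΣAȲ = 3006000.00 mm³.
X̄ = 2175889.48/27838.27 = 78.16 mm; Ȳ = 3006000.00/27838.27 = 107.98 mm.

X̄ = 78.16 mm, Ȳ = 107.98 mm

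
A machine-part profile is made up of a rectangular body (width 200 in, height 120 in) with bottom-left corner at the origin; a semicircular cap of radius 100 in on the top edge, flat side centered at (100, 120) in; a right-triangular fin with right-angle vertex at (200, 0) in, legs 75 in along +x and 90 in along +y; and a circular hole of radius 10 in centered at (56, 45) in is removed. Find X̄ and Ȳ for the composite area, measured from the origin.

X̄ = 110.19 in, Ȳ = 95.37 in

rectangular body: A = 200 × 120 = 24000.00, centroid at (100.00, 60.00).
semicircular top: A = ½π·100² = 15707.96, centroid at (100.00, 162.44).
triangular fin: A = ½·75·90 = 3375.00, centroid at (225.00, 30.00).
hole: A = −π·10² = -314.16, centroid at (56.00, 45.00).
ΣA = 42768.80 in²
ΣAX̄ = (24000.00)(100.00) + (15707.96)(100.00) + (3375.00)(225.00) + (-314.16)(56.00) = 4712578.41 in³
ΣAȲ = (24000.00)(60.00) + (15707.96)(162.44) + (3375.00)(30.00) + (-314.16)(45.00) = 4078735.09 in³
X̄ = 4712578.41 / 42768.80 = 110.19 in
Ȳ = 4078735.09 / 42768.80 = 95.37 in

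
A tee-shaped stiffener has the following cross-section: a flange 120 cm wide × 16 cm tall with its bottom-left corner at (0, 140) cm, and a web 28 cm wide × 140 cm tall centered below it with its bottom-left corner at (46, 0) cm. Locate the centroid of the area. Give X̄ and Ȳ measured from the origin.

web: A = 28 × 140 = 3920.00, centroid at (60.00, 70.00).
flange: A = 120 × 16 = 1920.00, centroid at (60.00, 148.00).
ΣA = 5840.00 cm², ΣAX̄ = 350400.00 cm³, ΣAȲ = 558560.00 cm³.
X̄ = 350400.00/5840.00 = 60.00 cm; Ȳ = 558560.00/5840.00 = 95.64 cm.

X̄ = 60.00 cm, Ȳ = 95.64 cm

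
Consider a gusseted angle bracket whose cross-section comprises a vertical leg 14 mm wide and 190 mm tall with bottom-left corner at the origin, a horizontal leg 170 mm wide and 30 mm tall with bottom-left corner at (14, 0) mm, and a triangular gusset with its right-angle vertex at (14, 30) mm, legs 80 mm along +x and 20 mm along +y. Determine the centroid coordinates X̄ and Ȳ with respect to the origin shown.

vertical leg: A = 14 × 190 = 2660.00, centroid at (7.00, 95.00).
horizontal leg: A = 170 × 30 = 5100.00, centroid at (99.00, 15.00).
gusset: A = ½·80·20 = 800.00, centroid at (40.67, 36.67).
ΣA = 8560.00 mm², ΣAX̄ = 556053.33 mm³, ΣAȲ = 358533.33 mm³.
X̄ = 556053.33/8560.00 = 64.96 mm; Ȳ = 358533.33/8560.00 = 41.88 mm.

X̄ = 64.96 mm, Ȳ = 41.88 mm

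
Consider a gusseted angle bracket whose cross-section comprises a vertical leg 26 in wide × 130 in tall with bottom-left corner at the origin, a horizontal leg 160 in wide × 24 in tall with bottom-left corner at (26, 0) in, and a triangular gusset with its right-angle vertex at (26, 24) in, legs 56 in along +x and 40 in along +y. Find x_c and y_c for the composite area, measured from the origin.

x_c = 60.07 in, y_c = 36.88 in

vertical leg: A = 26 × 130 = 3380.00, centroid at (13.00, 65.00).
horizontal leg: A = 160 × 24 = 3840.00, centroid at (106.00, 12.00).
gusset: A = ½·56·40 = 1120.00, centroid at (44.67, 37.33).
ΣA = 8340.00 in²
ΣAx_c = (3380.00)(13.00) + (3840.00)(106.00) + (1120.00)(44.67) = 501006.67 in³
ΣAy_c = (3380.00)(65.00) + (3840.00)(12.00) + (1120.00)(37.33) = 307593.33 in³
x_c = 501006.67 / 8340.00 = 60.07 in
y_c = 307593.33 / 8340.00 = 36.88 in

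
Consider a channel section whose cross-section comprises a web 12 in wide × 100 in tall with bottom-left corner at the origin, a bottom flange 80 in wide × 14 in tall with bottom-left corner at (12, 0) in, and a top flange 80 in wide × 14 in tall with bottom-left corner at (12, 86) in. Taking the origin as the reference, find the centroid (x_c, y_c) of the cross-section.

web: A = 12 × 100 = 1200.00, centroid at (6.00, 50.00).
bottom flange: A = 80 × 14 = 1120.00, centroid at (52.00, 7.00).
top flange: A = 80 × 14 = 1120.00, centroid at (52.00, 93.00).
ΣA = 3440.00 in²
ΣAx_c = (1200.00)(6.00) + (1120.00)(52.00) + (1120.00)(52.00) = 123680.00 in³
ΣAy_c = (1200.00)(50.00) + (1120.00)(7.00) + (1120.00)(93.00) = 172000.00 in³
x_c = 123680.00 / 3440.00 = 35.95 in
y_c = 172000.00 / 3440.00 = 50.00 in

x_c = 35.95 in, y_c = 50.00 in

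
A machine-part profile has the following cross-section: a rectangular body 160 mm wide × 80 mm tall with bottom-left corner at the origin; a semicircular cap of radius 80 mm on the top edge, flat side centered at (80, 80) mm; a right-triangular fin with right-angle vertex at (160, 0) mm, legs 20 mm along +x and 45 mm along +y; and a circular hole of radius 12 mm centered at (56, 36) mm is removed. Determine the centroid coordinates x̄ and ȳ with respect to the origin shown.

rectangular body: A = 160 × 80 = 12800.00, centroid at (80.00, 40.00).
semicircular top: A = ½π·80² = 10053.10, centroid at (80.00, 113.95).
triangular fin: A = ½·20·45 = 450.00, centroid at (166.67, 15.00).
hole: A = −π·12² = -452.39, centroid at (56.00, 36.00).
ΣA = 22850.71 mm², ΣAx̄ = 1877913.92 mm³, ΣAȳ = 1648045.04 mm³.
x̄ = 1877913.92/22850.71 = 82.18 mm; ȳ = 1648045.04/22850.71 = 72.12 mm.

x̄ = 82.18 mm, ȳ = 72.12 mm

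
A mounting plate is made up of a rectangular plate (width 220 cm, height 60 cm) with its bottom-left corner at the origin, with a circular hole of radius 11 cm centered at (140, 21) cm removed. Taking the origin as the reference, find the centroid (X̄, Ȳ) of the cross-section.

X̄ = 109.11 cm, Ȳ = 30.27 cm

plate: A = 220 × 60 = 13200.00, centroid at (110.00, 30.00).
hole: A = −π·11² = -380.13, centroid at (140.00, 21.00).
ΣA = 12819.87 cm², ΣAX̄ = 1398781.42 cm³, ΣAȲ = 388017.21 cm³.
X̄ = 1398781.42/12819.87 = 109.11 cm; Ȳ = 388017.21/12819.87 = 30.27 cm.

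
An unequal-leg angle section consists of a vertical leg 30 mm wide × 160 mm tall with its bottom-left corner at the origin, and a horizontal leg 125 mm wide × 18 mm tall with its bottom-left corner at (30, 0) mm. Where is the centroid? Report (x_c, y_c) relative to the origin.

x_c = 39.73 mm, y_c = 57.34 mm

Part | A | x̄ᵢ | ȳᵢ | A·x̄ᵢ | A·ȳᵢ
vertical leg | 4800.00 | 15.00 | 80.00 | 72000.00 | 384000.00
horizontal leg | 2250.00 | 92.50 | 9.00 | 208125.00 | 20250.00
Σ | 7050.00 |  |  | 280125.00 | 404250.00
x_c = 280125.00 / 7050.00 = 39.73 mm
y_c = 404250.00 / 7050.00 = 57.34 mm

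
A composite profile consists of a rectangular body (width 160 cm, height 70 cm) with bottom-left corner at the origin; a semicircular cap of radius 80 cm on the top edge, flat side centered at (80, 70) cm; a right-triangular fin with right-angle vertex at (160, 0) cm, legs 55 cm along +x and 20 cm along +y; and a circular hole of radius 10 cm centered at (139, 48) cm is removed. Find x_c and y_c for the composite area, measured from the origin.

x_c = 81.65 cm, y_c = 66.34 cm

rectangular body: A = 160 × 70 = 11200.00, centroid at (80.00, 35.00).
semicircular top: A = ½π·80² = 10053.10, centroid at (80.00, 103.95).
triangular fin: A = ½·55·20 = 550.00, centroid at (178.33, 6.67).
hole: A = −π·10² = -314.16, centroid at (139.00, 48.00).
ΣA = 21488.94 cm²
ΣAx_c = (11200.00)(80.00) + (10053.10)(80.00) + (550.00)(178.33) + (-314.16)(139.00) = 1754662.91 cm³
ΣAy_c = (11200.00)(35.00) + (10053.10)(103.95) + (550.00)(6.67) + (-314.16)(48.00) = 1425637.11 cm³
x_c = 1754662.91 / 21488.94 = 81.65 cm
y_c = 1425637.11 / 21488.94 = 66.34 cm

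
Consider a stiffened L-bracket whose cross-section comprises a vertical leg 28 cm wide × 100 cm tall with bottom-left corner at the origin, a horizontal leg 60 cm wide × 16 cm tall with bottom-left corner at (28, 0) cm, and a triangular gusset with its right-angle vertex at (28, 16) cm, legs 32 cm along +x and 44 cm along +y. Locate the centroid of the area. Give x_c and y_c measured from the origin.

vertical leg: A = 28 × 100 = 2800.00, centroid at (14.00, 50.00).
horizontal leg: A = 60 × 16 = 960.00, centroid at (58.00, 8.00).
gusset: A = ½·32·44 = 704.00, centroid at (38.67, 30.67).
ΣA = 4464.00 cm², ΣAx_c = 122101.33 cm³, ΣAy_c = 169269.33 cm³.
x_c = 122101.33/4464.00 = 27.35 cm; y_c = 169269.33/4464.00 = 37.92 cm.

x_c = 27.35 cm, y_c = 37.92 cm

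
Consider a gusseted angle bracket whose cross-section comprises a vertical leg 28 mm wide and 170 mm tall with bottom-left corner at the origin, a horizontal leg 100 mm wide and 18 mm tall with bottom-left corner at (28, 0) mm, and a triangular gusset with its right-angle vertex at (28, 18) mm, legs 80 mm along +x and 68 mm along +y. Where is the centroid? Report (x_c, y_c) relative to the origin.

Part | A | x̄ᵢ | ȳᵢ | A·x̄ᵢ | A·ȳᵢ
vertical leg | 4760.00 | 14.00 | 85.00 | 66640.00 | 404600.00
horizontal leg | 1800.00 | 78.00 | 9.00 | 140400.00 | 16200.00
gusset | 2720.00 | 54.67 | 40.67 | 148693.33 | 110613.33
Σ | 9280.00 |  |  | 355733.33 | 531413.33
x_c = 355733.33 / 9280.00 = 38.33 mm
y_c = 531413.33 / 9280.00 = 57.26 mm

x_c = 38.33 mm, y_c = 57.26 mm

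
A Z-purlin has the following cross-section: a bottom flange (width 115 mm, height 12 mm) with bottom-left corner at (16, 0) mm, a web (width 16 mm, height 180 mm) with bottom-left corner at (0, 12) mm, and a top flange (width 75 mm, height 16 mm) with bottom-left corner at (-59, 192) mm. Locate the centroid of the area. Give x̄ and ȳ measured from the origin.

x̄ = 18.07 mm, ȳ = 99.27 mm

Part | A | x̄ᵢ | ȳᵢ | A·x̄ᵢ | A·ȳᵢ
bottom flange | 1380.00 | 73.50 | 6.00 | 101430.00 | 8280.00
web | 2880.00 | 8.00 | 102.00 | 23040.00 | 293760.00
top flange | 1200.00 | -21.50 | 200.00 | -25800.00 | 240000.00
Σ | 5460.00 |  |  | 98670.00 | 542040.00
x̄ = 98670.00 / 5460.00 = 18.07 mm
ȳ = 542040.00 / 5460.00 = 99.27 mm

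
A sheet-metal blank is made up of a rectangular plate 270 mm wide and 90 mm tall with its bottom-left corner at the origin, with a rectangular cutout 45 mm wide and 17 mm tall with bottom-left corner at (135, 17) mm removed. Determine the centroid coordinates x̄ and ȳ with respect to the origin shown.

plate: A = 270 × 90 = 24300.00, centroid at (135.00, 45.00).
hole: A = −(45 × 17) = -765.00, centroid at (157.50, 25.50).
ΣA = 23535.00 mm², ΣAx̄ = 3160012.50 mm³, ΣAȳ = 1073992.50 mm³.
x̄ = 3160012.50/23535.00 = 134.27 mm; ȳ = 1073992.50/23535.00 = 45.63 mm.

x̄ = 134.27 mm, ȳ = 45.63 mm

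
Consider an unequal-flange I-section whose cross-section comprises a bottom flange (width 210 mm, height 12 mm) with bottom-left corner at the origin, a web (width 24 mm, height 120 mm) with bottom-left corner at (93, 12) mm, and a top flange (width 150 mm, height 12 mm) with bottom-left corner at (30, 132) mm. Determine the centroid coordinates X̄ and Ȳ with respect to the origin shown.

X̄ = 105.00 mm, Ȳ = 65.40 mm

bottom flange: A = 210 × 12 = 2520.00, centroid at (105.00, 6.00).
web: A = 24 × 120 = 2880.00, centroid at (105.00, 72.00).
top flange: A = 150 × 12 = 1800.00, centroid at (105.00, 138.00).
ΣA = 7200.00 mm², ΣAX̄ = 756000.00 mm³, ΣAȲ = 470880.00 mm³.
X̄ = 756000.00/7200.00 = 105.00 mm; Ȳ = 470880.00/7200.00 = 65.40 mm.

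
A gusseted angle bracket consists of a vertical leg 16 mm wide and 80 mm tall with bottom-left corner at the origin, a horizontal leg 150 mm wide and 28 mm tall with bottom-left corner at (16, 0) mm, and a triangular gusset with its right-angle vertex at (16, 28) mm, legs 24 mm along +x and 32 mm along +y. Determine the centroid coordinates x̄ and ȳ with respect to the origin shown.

vertical leg: A = 16 × 80 = 1280.00, centroid at (8.00, 40.00).
horizontal leg: A = 150 × 28 = 4200.00, centroid at (91.00, 14.00).
gusset: A = ½·24·32 = 384.00, centroid at (24.00, 38.67).
ΣA = 5864.00 mm², ΣAx̄ = 401656.00 mm³, ΣAȳ = 124848.00 mm³.
x̄ = 401656.00/5864.00 = 68.50 mm; ȳ = 124848.00/5864.00 = 21.29 mm.

x̄ = 68.50 mm, ȳ = 21.29 mm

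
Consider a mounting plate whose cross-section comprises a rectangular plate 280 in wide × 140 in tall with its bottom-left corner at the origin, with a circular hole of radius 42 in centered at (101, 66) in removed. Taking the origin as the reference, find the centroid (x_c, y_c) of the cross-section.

plate: A = 280 × 140 = 39200.00, centroid at (140.00, 70.00).
hole: A = −π·42² = -5541.77, centroid at (101.00, 66.00).
ΣA = 33658.23 in², ΣAx_c = 4928281.29 in³, ΣAy_c = 2378243.22 in³.
x_c = 4928281.29/33658.23 = 146.42 in; y_c = 2378243.22/33658.23 = 70.66 in.

x_c = 146.42 in, y_c = 70.66 in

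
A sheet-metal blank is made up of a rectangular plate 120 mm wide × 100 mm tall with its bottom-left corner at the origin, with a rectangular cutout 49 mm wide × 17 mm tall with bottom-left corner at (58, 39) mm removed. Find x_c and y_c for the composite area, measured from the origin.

plate: A = 120 × 100 = 12000.00, centroid at (60.00, 50.00).
hole: A = −(49 × 17) = -833.00, centroid at (82.50, 47.50).
ΣA = 11167.00 mm², ΣAx_c = 651277.50 mm³, ΣAy_c = 560432.50 mm³.
x_c = 651277.50/11167.00 = 58.32 mm; y_c = 560432.50/11167.00 = 50.19 mm.

x_c = 58.32 mm, y_c = 50.19 mm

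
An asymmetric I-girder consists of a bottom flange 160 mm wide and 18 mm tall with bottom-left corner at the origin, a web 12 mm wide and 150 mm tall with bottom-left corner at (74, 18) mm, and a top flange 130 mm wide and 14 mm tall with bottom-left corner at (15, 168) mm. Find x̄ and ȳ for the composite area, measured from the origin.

bottom flange: A = 160 × 18 = 2880.00, centroid at (80.00, 9.00).
web: A = 12 × 150 = 1800.00, centroid at (80.00, 93.00).
top flange: A = 130 × 14 = 1820.00, centroid at (80.00, 175.00).
ΣA = 6500.00 mm², ΣAx̄ = 520000.00 mm³, ΣAȳ = 511820.00 mm³.
x̄ = 520000.00/6500.00 = 80.00 mm; ȳ = 511820.00/6500.00 = 78.74 mm.

x̄ = 80.00 mm, ȳ = 78.74 mm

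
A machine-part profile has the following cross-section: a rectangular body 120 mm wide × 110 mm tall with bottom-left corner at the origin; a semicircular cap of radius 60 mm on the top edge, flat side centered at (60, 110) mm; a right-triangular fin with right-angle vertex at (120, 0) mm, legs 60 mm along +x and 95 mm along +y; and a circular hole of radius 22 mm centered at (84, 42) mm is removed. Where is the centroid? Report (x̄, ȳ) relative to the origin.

Part | A | x̄ᵢ | ȳᵢ | A·x̄ᵢ | A·ȳᵢ
rectangular body | 13200.00 | 60.00 | 55.00 | 792000.00 | 726000.00
semicircular top | 5654.87 | 60.00 | 135.46 | 339292.01 | 766035.35
triangular fin | 2850.00 | 140.00 | 31.67 | 399000.00 | 90250.00
hole | -1520.53 | 84.00 | 42.00 | -127724.59 | -63862.30
Σ | 20184.34 |  |  | 1402567.42 | 1518423.05
x̄ = 1402567.42 / 20184.34 = 69.49 mm
ȳ = 1518423.05 / 20184.34 = 75.23 mm

x̄ = 69.49 mm, ȳ = 75.23 mm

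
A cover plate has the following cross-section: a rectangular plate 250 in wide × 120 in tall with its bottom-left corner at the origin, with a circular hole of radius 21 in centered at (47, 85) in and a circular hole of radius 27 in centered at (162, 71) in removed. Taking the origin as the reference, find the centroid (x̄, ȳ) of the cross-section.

plate: A = 250 × 120 = 30000.00, centroid at (125.00, 60.00).
hole 1: A = −π·21² = -1385.44, centroid at (47.00, 85.00).
hole 2: A = −π·27² = -2290.22, centroid at (162.00, 71.00).
ΣA = 26324.34 in²
ΣAx̄ = (30000.00)(125.00) + (-1385.44)(47.00) + (-2290.22)(162.00) = 3313868.40 in³
ΣAȳ = (30000.00)(60.00) + (-1385.44)(85.00) + (-2290.22)(71.00) = 1519631.71 in³
x̄ = 3313868.40 / 26324.34 = 125.89 in
ȳ = 1519631.71 / 26324.34 = 57.73 in

x̄ = 125.89 in, ȳ = 57.73 in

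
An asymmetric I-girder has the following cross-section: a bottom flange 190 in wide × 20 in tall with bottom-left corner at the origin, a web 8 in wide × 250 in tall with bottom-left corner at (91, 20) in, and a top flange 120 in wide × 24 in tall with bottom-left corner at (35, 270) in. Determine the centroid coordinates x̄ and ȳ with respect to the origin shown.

Part | A | x̄ᵢ | ȳᵢ | A·x̄ᵢ | A·ȳᵢ
bottom flange | 3800.00 | 95.00 | 10.00 | 361000.00 | 38000.00
web | 2000.00 | 95.00 | 145.00 | 190000.00 | 290000.00
top flange | 2880.00 | 95.00 | 282.00 | 273600.00 | 812160.00
Σ | 8680.00 |  |  | 824600.00 | 1140160.00
x̄ = 824600.00 / 8680.00 = 95.00 in
ȳ = 1140160.00 / 8680.00 = 131.35 in

x̄ = 95.00 in, ȳ = 131.35 in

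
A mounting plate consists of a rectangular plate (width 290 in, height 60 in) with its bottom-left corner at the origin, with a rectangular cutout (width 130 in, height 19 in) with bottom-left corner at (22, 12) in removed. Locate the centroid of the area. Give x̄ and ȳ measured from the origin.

x̄ = 154.60 in, ȳ = 31.41 in

Part | A | x̄ᵢ | ȳᵢ | A·x̄ᵢ | A·ȳᵢ
plate | 17400.00 | 145.00 | 30.00 | 2523000.00 | 522000.00
hole | -2470.00 | 87.00 | 21.50 | -214890.00 | -53105.00
Σ | 14930.00 |  |  | 2308110.00 | 468895.00
x̄ = 2308110.00 / 14930.00 = 154.60 in
ȳ = 468895.00 / 14930.00 = 31.41 in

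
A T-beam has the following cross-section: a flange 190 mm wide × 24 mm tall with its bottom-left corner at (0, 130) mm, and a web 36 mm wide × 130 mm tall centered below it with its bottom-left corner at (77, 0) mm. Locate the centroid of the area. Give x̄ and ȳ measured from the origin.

web: A = 36 × 130 = 4680.00, centroid at (95.00, 65.00).
flange: A = 190 × 24 = 4560.00, centroid at (95.00, 142.00).
ΣA = 9240.00 mm², ΣAx̄ = 877800.00 mm³, ΣAȳ = 951720.00 mm³.
x̄ = 877800.00/9240.00 = 95.00 mm; ȳ = 951720.00/9240.00 = 103.00 mm.

x̄ = 95.00 mm, ȳ = 103.00 mm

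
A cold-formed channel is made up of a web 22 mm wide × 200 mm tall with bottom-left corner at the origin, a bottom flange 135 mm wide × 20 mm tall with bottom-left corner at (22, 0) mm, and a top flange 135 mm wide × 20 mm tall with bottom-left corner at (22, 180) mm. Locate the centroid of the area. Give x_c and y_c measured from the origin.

Part | A | x̄ᵢ | ȳᵢ | A·x̄ᵢ | A·ȳᵢ
web | 4400.00 | 11.00 | 100.00 | 48400.00 | 440000.00
bottom flange | 2700.00 | 89.50 | 10.00 | 241650.00 | 27000.00
top flange | 2700.00 | 89.50 | 190.00 | 241650.00 | 513000.00
Σ | 9800.00 |  |  | 531700.00 | 980000.00
x_c = 531700.00 / 9800.00 = 54.26 mm
y_c = 980000.00 / 9800.00 = 100.00 mm

x_c = 54.26 mm, y_c = 100.00 mm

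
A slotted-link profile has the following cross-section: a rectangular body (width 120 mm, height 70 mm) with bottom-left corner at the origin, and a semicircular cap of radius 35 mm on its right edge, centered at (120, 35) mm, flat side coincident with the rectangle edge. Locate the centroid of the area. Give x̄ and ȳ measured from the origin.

x̄ = 73.95 mm, ȳ = 35.00 mm

rectangular body: A = 120 × 70 = 8400.00, centroid at (60.00, 35.00).
semicircular end: A = ½π·35² = 1924.23, centroid at (134.85, 35.00).
ΣA = 10324.23 mm², ΣAx̄ = 763490.39 mm³, ΣAȳ = 361347.89 mm³.
x̄ = 763490.39/10324.23 = 73.95 mm; ȳ = 361347.89/10324.23 = 35.00 mm.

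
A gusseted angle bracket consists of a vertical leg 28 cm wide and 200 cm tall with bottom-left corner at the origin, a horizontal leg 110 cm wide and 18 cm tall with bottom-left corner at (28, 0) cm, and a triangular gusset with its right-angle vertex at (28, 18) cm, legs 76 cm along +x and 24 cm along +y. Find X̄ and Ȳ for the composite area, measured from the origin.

X̄ = 34.31 cm, Ȳ = 70.84 cm

vertical leg: A = 28 × 200 = 5600.00, centroid at (14.00, 100.00).
horizontal leg: A = 110 × 18 = 1980.00, centroid at (83.00, 9.00).
gusset: A = ½·76·24 = 912.00, centroid at (53.33, 26.00).
ΣA = 8492.00 cm², ΣAX̄ = 291380.00 cm³, ΣAȲ = 601532.00 cm³.
X̄ = 291380.00/8492.00 = 34.31 cm; Ȳ = 601532.00/8492.00 = 70.84 cm.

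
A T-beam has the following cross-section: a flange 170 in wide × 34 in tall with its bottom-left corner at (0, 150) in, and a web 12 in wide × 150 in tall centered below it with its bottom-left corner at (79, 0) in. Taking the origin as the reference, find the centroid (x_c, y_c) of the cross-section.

Part | A | x̄ᵢ | ȳᵢ | A·x̄ᵢ | A·ȳᵢ
web | 1800.00 | 85.00 | 75.00 | 153000.00 | 135000.00
flange | 5780.00 | 85.00 | 167.00 | 491300.00 | 965260.00
Σ | 7580.00 |  |  | 644300.00 | 1100260.00
x_c = 644300.00 / 7580.00 = 85.00 in
y_c = 1100260.00 / 7580.00 = 145.15 in

x_c = 85.00 in, y_c = 145.15 in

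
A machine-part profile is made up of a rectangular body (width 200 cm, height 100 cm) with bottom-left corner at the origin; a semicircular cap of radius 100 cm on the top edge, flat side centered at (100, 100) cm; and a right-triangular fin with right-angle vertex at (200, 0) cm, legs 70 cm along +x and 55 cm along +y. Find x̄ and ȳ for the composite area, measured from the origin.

rectangular body: A = 200 × 100 = 20000.00, centroid at (100.00, 50.00).
semicircular top: A = ½π·100² = 15707.96, centroid at (100.00, 142.44).
triangular fin: A = ½·70·55 = 1925.00, centroid at (223.33, 18.33).
ΣA = 37632.96 cm², ΣAx̄ = 4000712.99 cm³, ΣAȳ = 3272754.66 cm³.
x̄ = 4000712.99/37632.96 = 106.31 cm; ȳ = 3272754.66/37632.96 = 86.97 cm.

x̄ = 106.31 cm, ȳ = 86.97 cm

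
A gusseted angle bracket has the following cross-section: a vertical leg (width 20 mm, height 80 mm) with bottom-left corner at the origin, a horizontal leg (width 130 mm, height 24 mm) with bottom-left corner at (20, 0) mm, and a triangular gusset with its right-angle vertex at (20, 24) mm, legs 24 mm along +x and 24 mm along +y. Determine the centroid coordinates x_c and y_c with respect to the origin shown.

vertical leg: A = 20 × 80 = 1600.00, centroid at (10.00, 40.00).
horizontal leg: A = 130 × 24 = 3120.00, centroid at (85.00, 12.00).
gusset: A = ½·24·24 = 288.00, centroid at (28.00, 32.00).
ΣA = 5008.00 mm²
ΣAx_c = (1600.00)(10.00) + (3120.00)(85.00) + (288.00)(28.00) = 289264.00 mm³
ΣAy_c = (1600.00)(40.00) + (3120.00)(12.00) + (288.00)(32.00) = 110656.00 mm³
x_c = 289264.00 / 5008.00 = 57.76 mm
y_c = 110656.00 / 5008.00 = 22.10 mm

x_c = 57.76 mm, y_c = 22.10 mm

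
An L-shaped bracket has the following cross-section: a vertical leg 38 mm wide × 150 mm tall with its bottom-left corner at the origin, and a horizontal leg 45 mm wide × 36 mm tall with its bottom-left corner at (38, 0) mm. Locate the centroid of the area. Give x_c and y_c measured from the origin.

vertical leg: A = 38 × 150 = 5700.00, centroid at (19.00, 75.00).
horizontal leg: A = 45 × 36 = 1620.00, centroid at (60.50, 18.00).
ΣA = 7320.00 mm²
ΣAx_c = (5700.00)(19.00) + (1620.00)(60.50) = 206310.00 mm³
ΣAy_c = (5700.00)(75.00) + (1620.00)(18.00) = 456660.00 mm³
x_c = 206310.00 / 7320.00 = 28.18 mm
y_c = 456660.00 / 7320.00 = 62.39 mm

x_c = 28.18 mm, y_c = 62.39 mm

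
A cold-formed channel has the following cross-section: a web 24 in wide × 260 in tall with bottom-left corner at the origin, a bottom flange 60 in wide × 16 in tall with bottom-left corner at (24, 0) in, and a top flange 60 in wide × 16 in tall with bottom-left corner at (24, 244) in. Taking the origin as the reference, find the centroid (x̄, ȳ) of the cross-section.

x̄ = 21.88 in, ȳ = 130.00 in

Part | A | x̄ᵢ | ȳᵢ | A·x̄ᵢ | A·ȳᵢ
web | 6240.00 | 12.00 | 130.00 | 74880.00 | 811200.00
bottom flange | 960.00 | 54.00 | 8.00 | 51840.00 | 7680.00
top flange | 960.00 | 54.00 | 252.00 | 51840.00 | 241920.00
Σ | 8160.00 |  |  | 178560.00 | 1060800.00
x̄ = 178560.00 / 8160.00 = 21.88 in
ȳ = 1060800.00 / 8160.00 = 130.00 in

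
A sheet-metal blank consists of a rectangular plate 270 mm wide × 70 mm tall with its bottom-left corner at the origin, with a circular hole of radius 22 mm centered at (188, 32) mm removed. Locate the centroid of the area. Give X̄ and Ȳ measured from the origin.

X̄ = 130.36 mm, Ȳ = 35.26 mm

Part | A | x̄ᵢ | ȳᵢ | A·x̄ᵢ | A·ȳᵢ
plate | 18900.00 | 135.00 | 35.00 | 2551500.00 | 661500.00
hole | -1520.53 | 188.00 | 32.00 | -285859.80 | -48656.99
Σ | 17379.47 |  |  | 2265640.20 | 612843.01
X̄ = 2265640.20 / 17379.47 = 130.36 mm
Ȳ = 612843.01 / 17379.47 = 35.26 mm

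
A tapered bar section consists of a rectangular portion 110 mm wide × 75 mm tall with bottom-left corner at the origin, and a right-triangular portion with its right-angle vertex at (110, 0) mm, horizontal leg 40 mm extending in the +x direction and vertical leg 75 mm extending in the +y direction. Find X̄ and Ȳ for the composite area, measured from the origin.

X̄ = 65.51 mm, Ȳ = 35.58 mm

Part | A | x̄ᵢ | ȳᵢ | A·x̄ᵢ | A·ȳᵢ
rectangular portion | 8250.00 | 55.00 | 37.50 | 453750.00 | 309375.00
triangular portion | 1500.00 | 123.33 | 25.00 | 185000.00 | 37500.00
Σ | 9750.00 |  |  | 638750.00 | 346875.00
X̄ = 638750.00 / 9750.00 = 65.51 mm
Ȳ = 346875.00 / 9750.00 = 35.58 mm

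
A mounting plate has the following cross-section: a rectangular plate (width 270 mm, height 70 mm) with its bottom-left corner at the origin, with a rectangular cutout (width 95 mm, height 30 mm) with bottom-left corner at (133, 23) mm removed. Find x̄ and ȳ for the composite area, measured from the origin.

x̄ = 126.92 mm, ȳ = 34.47 mm

plate: A = 270 × 70 = 18900.00, centroid at (135.00, 35.00).
hole: A = −(95 × 30) = -2850.00, centroid at (180.50, 38.00).
ΣA = 16050.00 mm², ΣAx̄ = 2037075.00 mm³, ΣAȳ = 553200.00 mm³.
x̄ = 2037075.00/16050.00 = 126.92 mm; ȳ = 553200.00/16050.00 = 34.47 mm.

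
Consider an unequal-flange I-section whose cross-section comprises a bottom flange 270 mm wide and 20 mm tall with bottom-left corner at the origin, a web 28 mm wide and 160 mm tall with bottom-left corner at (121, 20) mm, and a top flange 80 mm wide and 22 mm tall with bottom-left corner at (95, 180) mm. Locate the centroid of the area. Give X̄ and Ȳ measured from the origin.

bottom flange: A = 270 × 20 = 5400.00, centroid at (135.00, 10.00).
web: A = 28 × 160 = 4480.00, centroid at (135.00, 100.00).
top flange: A = 80 × 22 = 1760.00, centroid at (135.00, 191.00).
ΣA = 11640.00 mm²
ΣAX̄ = (5400.00)(135.00) + (4480.00)(135.00) + (1760.00)(135.00) = 1571400.00 mm³
ΣAȲ = (5400.00)(10.00) + (4480.00)(100.00) + (1760.00)(191.00) = 838160.00 mm³
X̄ = 1571400.00 / 11640.00 = 135.00 mm
Ȳ = 838160.00 / 11640.00 = 72.01 mm

X̄ = 135.00 mm, Ȳ = 72.01 mm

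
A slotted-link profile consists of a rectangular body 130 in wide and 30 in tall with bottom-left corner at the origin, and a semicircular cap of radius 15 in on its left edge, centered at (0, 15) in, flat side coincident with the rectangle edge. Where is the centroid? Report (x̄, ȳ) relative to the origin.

x̄ = 59.07 in, ȳ = 15.00 in

Part | A | x̄ᵢ | ȳᵢ | A·x̄ᵢ | A·ȳᵢ
rectangular body | 3900.00 | 65.00 | 15.00 | 253500.00 | 58500.00
semicircular end | 353.43 | -6.37 | 15.00 | -2250.00 | 5301.44
Σ | 4253.43 |  |  | 251250.00 | 63801.44
x̄ = 251250.00 / 4253.43 = 59.07 in
ȳ = 63801.44 / 4253.43 = 15.00 in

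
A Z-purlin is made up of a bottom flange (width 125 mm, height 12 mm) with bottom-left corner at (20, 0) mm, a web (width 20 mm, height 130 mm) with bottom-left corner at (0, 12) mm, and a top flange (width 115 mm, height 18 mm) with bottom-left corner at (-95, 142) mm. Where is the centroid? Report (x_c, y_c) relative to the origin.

x_c = 11.69 mm, y_c = 84.57 mm

bottom flange: A = 125 × 12 = 1500.00, centroid at (82.50, 6.00).
web: A = 20 × 130 = 2600.00, centroid at (10.00, 77.00).
top flange: A = 115 × 18 = 2070.00, centroid at (-37.50, 151.00).
ΣA = 6170.00 mm²
ΣAx_c = (1500.00)(82.50) + (2600.00)(10.00) + (2070.00)(-37.50) = 72125.00 mm³
ΣAy_c = (1500.00)(6.00) + (2600.00)(77.00) + (2070.00)(151.00) = 521770.00 mm³
x_c = 72125.00 / 6170.00 = 11.69 mm
y_c = 521770.00 / 6170.00 = 84.57 mm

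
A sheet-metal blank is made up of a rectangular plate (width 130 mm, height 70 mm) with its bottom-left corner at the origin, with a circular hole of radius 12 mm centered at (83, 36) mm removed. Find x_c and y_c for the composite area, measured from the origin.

plate: A = 130 × 70 = 9100.00, centroid at (65.00, 35.00).
hole: A = −π·12² = -452.39, centroid at (83.00, 36.00).
ΣA = 8647.61 mm²
ΣAx_c = (9100.00)(65.00) + (-452.39)(83.00) = 553951.68 mm³
ΣAy_c = (9100.00)(35.00) + (-452.39)(36.00) = 302213.98 mm³
x_c = 553951.68 / 8647.61 = 64.06 mm
y_c = 302213.98 / 8647.61 = 34.95 mm

x_c = 64.06 mm, y_c = 34.95 mm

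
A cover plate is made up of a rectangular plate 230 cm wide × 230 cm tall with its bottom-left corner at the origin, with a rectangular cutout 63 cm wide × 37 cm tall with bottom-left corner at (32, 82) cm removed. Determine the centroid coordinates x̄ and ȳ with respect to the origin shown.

x̄ = 117.37 cm, ȳ = 115.67 cm

Part | A | x̄ᵢ | ȳᵢ | A·x̄ᵢ | A·ȳᵢ
plate | 52900.00 | 115.00 | 115.00 | 6083500.00 | 6083500.00
hole | -2331.00 | 63.50 | 100.50 | -148018.50 | -234265.50
Σ | 50569.00 |  |  | 5935481.50 | 5849234.50
x̄ = 5935481.50 / 50569.00 = 117.37 cm
ȳ = 5849234.50 / 50569.00 = 115.67 cm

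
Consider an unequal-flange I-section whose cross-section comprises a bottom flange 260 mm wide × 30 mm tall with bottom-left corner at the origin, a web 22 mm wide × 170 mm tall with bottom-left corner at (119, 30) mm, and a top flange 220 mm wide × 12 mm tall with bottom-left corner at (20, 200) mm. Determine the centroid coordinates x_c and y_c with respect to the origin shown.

x_c = 130.00 mm, y_c = 76.94 mm

bottom flange: A = 260 × 30 = 7800.00, centroid at (130.00, 15.00).
web: A = 22 × 170 = 3740.00, centroid at (130.00, 115.00).
top flange: A = 220 × 12 = 2640.00, centroid at (130.00, 206.00).
ΣA = 14180.00 mm², ΣAx_c = 1843400.00 mm³, ΣAy_c = 1090940.00 mm³.
x_c = 1843400.00/14180.00 = 130.00 mm; y_c = 1090940.00/14180.00 = 76.94 mm.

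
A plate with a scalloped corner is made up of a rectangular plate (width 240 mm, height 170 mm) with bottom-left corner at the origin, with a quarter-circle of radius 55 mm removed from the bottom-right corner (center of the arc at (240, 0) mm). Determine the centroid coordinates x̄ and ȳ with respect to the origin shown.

plate: A = 240 × 170 = 40800.00, centroid at (120.00, 85.00).
removed quarter-circle: A = −¼π·55² = -2375.83, centroid at (216.66, 23.34).
ΣA = 38424.17 mm²
ΣAx̄ = (40800.00)(120.00) + (-2375.83)(216.66) = 4381259.27 mm³
ΣAȳ = (40800.00)(85.00) + (-2375.83)(23.34) = 3412541.67 mm³
x̄ = 4381259.27 / 38424.17 = 114.02 mm
ȳ = 3412541.67 / 38424.17 = 88.81 mm

x̄ = 114.02 mm, ȳ = 88.81 mm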